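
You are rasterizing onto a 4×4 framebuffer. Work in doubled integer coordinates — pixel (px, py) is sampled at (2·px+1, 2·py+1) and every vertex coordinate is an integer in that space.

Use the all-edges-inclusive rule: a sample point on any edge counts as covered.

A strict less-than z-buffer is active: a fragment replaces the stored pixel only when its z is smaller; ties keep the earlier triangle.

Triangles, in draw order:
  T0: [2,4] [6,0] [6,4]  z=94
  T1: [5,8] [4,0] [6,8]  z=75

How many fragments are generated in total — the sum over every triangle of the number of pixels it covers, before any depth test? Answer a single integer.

T0:
  2·area = 16
  edge (2, 4)→(6, 0): d=(4,-4) inclusive
  edge (6, 0)→(6, 4): d=(0,4) inclusive
  edge (6, 4)→(2, 4): d=(-4,0) inclusive
    (2,0)@(5, 1): e=[0,4,12] → #  [on edge]
    (3,0)@(7, 1): e=[8,-4,12] → ·
    (1,1)@(3, 3): e=[0,12,4] → #  [on edge]
    (3,1)@(7, 3): e=[16,-4,4] → ·
    (0,2)@(1, 5): e=[0,20,-4] → ·  [on edge]
    (1,2)@(3, 5): e=[8,12,-4] → ·
    (2,2)@(5, 5): e=[16,4,-4] → ·
  covered (3 px):
    · · # ·
    · # # ·
    · · · ·
    · · · ·
T1:
  2·area = 8
  edge (5, 8)→(4, 0): d=(-1,-8) inclusive
  edge (4, 0)→(6, 8): d=(2,8) inclusive
  edge (6, 8)→(5, 8): d=(-1,0) inclusive
    (2,2)@(5, 5): e=[3,2,3] → #
    (3,2)@(7, 5): e=[19,-14,3] → ·
    (2,3)@(5, 7): e=[1,6,1] → #
    (3,3)@(7, 7): e=[17,-10,1] → ·
  covered (2 px):
    · · · ·
    · · · ·
    · · # ·
    · · # ·

Answer: 5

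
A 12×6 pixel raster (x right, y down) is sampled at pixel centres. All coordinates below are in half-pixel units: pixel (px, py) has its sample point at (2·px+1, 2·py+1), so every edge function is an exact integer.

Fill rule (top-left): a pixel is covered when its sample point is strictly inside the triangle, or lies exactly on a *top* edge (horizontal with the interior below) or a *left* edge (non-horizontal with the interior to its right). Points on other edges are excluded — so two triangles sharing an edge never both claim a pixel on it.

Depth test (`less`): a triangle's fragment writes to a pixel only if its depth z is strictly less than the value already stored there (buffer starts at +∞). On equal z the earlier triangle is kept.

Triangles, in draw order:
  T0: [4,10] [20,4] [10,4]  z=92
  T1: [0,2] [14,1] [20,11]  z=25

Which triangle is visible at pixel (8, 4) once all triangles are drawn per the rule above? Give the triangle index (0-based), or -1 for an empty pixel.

T0:
  2·area = 60  (B↔C swapped to make it positive)
  edge (4, 10)→(10, 4): d=(6,-6) top-left  bias=+0
  edge (10, 4)→(20, 4): d=(10,0) top-left  bias=+0
  edge (20, 4)→(4, 10): d=(-16,6) right/bottom  bias=-1
    (6,0)@(13, 1): e=[0,-30,90] → .  [on edge]
    (5,1)@(11, 3): e=[0,-10,70] → .  [on edge]
    (4,2)@(9, 5): e=[0,10,50] → X  [on edge]
    (5,2)@(11, 5): e=[12,10,38] → X
    (6,2)@(13, 5): e=[24,10,26] → X
    (7,2)@(15, 5): e=[36,10,14] → X
    (8,2)@(17, 5): e=[48,10,2] → X
    (9,2)@(19, 5): e=[60,10,-10] → .
    (3,3)@(7, 7): e=[0,30,30] → X  [on edge]
    (6,3)@(13, 7): e=[36,30,-6] → .
    (7,3)@(15, 7): e=[48,30,-18] → .
    (8,3)@(17, 7): e=[60,30,-30] → .
    (2,4)@(5, 9): e=[0,50,10] → X  [on edge]
    (1,5)@(3, 11): e=[0,70,-10] → .  [on edge]
  covered (9 px):
    . . . . . . . . . . . .
    . . . . . . . . . . . .
    . . . . X X X X X . . .
    . . . X X X . . . . . .
    . . X . . . . . . . . .
    . . . . . . . . . . . .
T1:
  2·area = 146
  edge (0, 2)→(14, 1): d=(14,-1) top-left  bias=+0
  edge (14, 1)→(20, 11): d=(6,10) right/bottom  bias=-1
  edge (20, 11)→(0, 2): d=(-20,-9) top-left  bias=+0
    (1,1)@(3, 3): e=[17,122,7] → X
    (2,1)@(5, 3): e=[19,102,25] → X
    (3,1)@(7, 3): e=[21,82,43] → X
    (4,1)@(9, 3): e=[23,62,61] → X
    (5,1)@(11, 3): e=[25,42,79] → X
    (6,1)@(13, 3): e=[27,22,97] → X
    (7,1)@(15, 3): e=[29,2,115] → X
    (8,1)@(17, 3): e=[31,-18,133] → .
    (1,2)@(3, 5): e=[45,134,-33] → .
    (2,2)@(5, 5): e=[47,114,-15] → .
    (3,2)@(7, 5): e=[49,94,3] → X
    (8,2)@(17, 5): e=[59,-6,93] → .
  covered (16 px):
    . . . . . . . . . . . .
    . X X X X X X X . . . .
    . . . X X X X X . . . .
    . . . . . . X X X . . .
    . . . . . . . . X . . .
    . . . . . . . . . . . .

Z-buffer (winner per pixel, '.' = empty):
  . . . . . . . . . . . .
  . 1 1 1 1 1 1 1 . . . .
  . . . 1 1 1 1 1 0 . . .
  . . . 0 0 0 1 1 1 . . .
  . . 0 . . . . . 1 . . .
  . . . . . . . . . . . .

Answer: 1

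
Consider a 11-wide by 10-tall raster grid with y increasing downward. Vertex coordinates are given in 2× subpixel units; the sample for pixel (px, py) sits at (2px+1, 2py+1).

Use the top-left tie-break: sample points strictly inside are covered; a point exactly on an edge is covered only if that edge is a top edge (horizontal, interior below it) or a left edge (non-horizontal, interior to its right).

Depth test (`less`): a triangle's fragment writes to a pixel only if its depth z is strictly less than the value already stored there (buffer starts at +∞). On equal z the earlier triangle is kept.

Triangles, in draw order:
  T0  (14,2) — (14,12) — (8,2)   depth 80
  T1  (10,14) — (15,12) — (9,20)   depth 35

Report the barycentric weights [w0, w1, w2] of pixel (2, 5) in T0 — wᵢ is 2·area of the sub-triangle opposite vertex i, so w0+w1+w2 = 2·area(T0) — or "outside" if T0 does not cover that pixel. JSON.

T0:
  2·area = 60
  edge (14, 2)→(14, 12): d=(0,10) right/bottom  bias=-1
  edge (14, 12)→(8, 2): d=(-6,-10) top-left  bias=+0
  edge (8, 2)→(14, 2): d=(6,0) top-left  bias=+0
    (4,1)@(9, 3): e=[50,4,6] → X
    (5,1)@(11, 3): e=[30,24,6] → X
    (6,1)@(13, 3): e=[10,44,6] → X
    (7,1)@(15, 3): e=[-10,64,6] → .
    (4,2)@(9, 5): e=[50,-8,18] → .
    (5,2)@(11, 5): e=[30,12,18] → X
    (7,2)@(15, 5): e=[-10,52,18] → .
    (5,3)@(11, 7): e=[30,0,30] → X  [on edge]
    (7,3)@(15, 7): e=[-10,40,30] → .
    (5,4)@(11, 9): e=[30,-12,42] → .
    (6,4)@(13, 9): e=[10,8,42] → X
    (7,4)@(15, 9): e=[-10,28,42] → .
    (8,8)@(17, 17): e=[-30,0,90] → .  [on edge]
  covered (8 px):
    . . . . . . . . . . .
    . . . . X X X . . . .
    . . . . . X X . . . .
    . . . . . X X . . . .
    . . . . . . X . . . .
    . . . . . . . . . . .
    . . . . . . . . . . .
    . . . . . . . . . . .
    . . . . . . . . . . .
    . . . . . . . . . . .
T1:
  2·area = 28
  edge (10, 14)→(15, 12): d=(5,-2) top-left  bias=+0
  edge (15, 12)→(9, 20): d=(-6,8) right/bottom  bias=-1
  edge (9, 20)→(10, 14): d=(1,-6) top-left  bias=+0
    (6,6)@(13, 13): e=[1,10,17] → X
    (7,6)@(15, 13): e=[5,-6,29] → .
    (5,7)@(11, 15): e=[7,14,7] → X
    (6,7)@(13, 15): e=[11,-2,19] → .
    (5,8)@(11, 17): e=[17,2,9] → X
    (6,8)@(13, 17): e=[21,-14,21] → .
    (5,9)@(11, 19): e=[27,-10,11] → .
  covered (3 px):
    . . . . . . . . . . .
    . . . . . . . . . . .
    . . . . . . . . . . .
    . . . . . . . . . . .
    . . . . . . . . . . .
    . . . . . . . . . . .
    . . . . . . X . . . .
    . . . . . X . . . . .
    . . . . . X . . . . .
    . . . . . . . . . . .

Answer: "outside"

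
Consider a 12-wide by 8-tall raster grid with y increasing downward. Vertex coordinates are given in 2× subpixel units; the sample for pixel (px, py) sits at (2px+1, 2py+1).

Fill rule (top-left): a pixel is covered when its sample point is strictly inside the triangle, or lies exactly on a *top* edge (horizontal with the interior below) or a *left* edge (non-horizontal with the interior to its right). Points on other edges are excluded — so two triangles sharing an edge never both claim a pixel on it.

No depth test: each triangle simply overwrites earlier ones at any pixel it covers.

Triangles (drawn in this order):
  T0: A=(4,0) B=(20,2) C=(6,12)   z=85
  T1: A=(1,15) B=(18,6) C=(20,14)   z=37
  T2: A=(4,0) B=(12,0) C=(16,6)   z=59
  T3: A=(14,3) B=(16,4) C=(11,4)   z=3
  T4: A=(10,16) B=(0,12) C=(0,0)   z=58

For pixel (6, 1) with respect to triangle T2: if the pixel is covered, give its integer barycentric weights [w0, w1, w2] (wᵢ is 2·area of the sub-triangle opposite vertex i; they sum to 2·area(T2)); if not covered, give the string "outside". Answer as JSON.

T0:
  2·area = 188
  edge (4, 0)→(20, 2): d=(16,2) right/bottom  bias=-1
  edge (20, 2)→(6, 12): d=(-14,10) right/bottom  bias=-1
  edge (6, 12)→(4, 0): d=(-2,-12) top-left  bias=+0
    (2,0)@(5, 1): e=[14,164,10] → X
    (3,0)@(7, 1): e=[10,144,34] → X
    (4,0)@(9, 1): e=[6,124,58] → X
    (5,0)@(11, 1): e=[2,104,82] → X
    (6,0)@(13, 1): e=[-2,84,106] → .
    (2,1)@(5, 3): e=[46,136,6] → X
    (6,1)@(13, 3): e=[30,56,102] → X
    (7,1)@(15, 3): e=[26,36,126] → X
    (8,1)@(17, 3): e=[22,16,150] → X
    (9,1)@(19, 3): e=[18,-4,174] → .
    (2,2)@(5, 5): e=[78,108,2] → X
    (8,2)@(17, 5): e=[54,-12,146] → .
    (6,3)@(13, 7): e=[94,0,94] → .  [on edge]
  covered (23 px):
    . . X X X X . . . . . .
    . . X X X X X X X . . .
    . . X X X X X X . . . .
    . . . X X X . . . . . .
    . . . X X . . . . . . .
    . . . X . . . . . . . .
    . . . . . . . . . . . .
    . . . . . . . . . . . .
T1:
  2·area = 154
  edge (1, 15)→(18, 6): d=(17,-9) top-left  bias=+0
  edge (18, 6)→(20, 14): d=(2,8) right/bottom  bias=-1
  edge (20, 14)→(1, 15): d=(-19,1) right/bottom  bias=-1
    (8,3)@(17, 7): e=[8,10,136] → X
    (9,3)@(19, 7): e=[26,-6,134] → .
    (6,4)@(13, 9): e=[6,46,102] → X
    (7,4)@(15, 9): e=[24,30,100] → X
    (9,4)@(19, 9): e=[60,-2,96] → .
    (4,5)@(9, 11): e=[4,82,68] → X
    (5,5)@(11, 11): e=[22,66,66] → X
    (9,5)@(19, 11): e=[94,2,58] → X
    (10,5)@(21, 11): e=[112,-14,56] → .
    (2,6)@(5, 13): e=[2,118,34] → X
    (3,6)@(7, 13): e=[20,102,32] → X
    (10,6)@(21, 13): e=[146,-10,18] → .
    (0,7)@(1, 15): e=[0,154,0] → .  [on edge]
  covered (18 px):
    . . . . . . . . . . . .
    . . . . . . . . . . . .
    . . . . . . . . . . . .
    . . . . . . . . X . . .
    . . . . . . X X X . . .
    . . . . X X X X X X . .
    . . X X X X X X X X . .
    . . . . . . . . . . . .
T2:
  2·area = 48
  edge (4, 0)→(12, 0): d=(8,0) top-left  bias=+0
  edge (12, 0)→(16, 6): d=(4,6) right/bottom  bias=-1
  edge (16, 6)→(4, 0): d=(-12,-6) top-left  bias=+0
    (3,0)@(7, 1): e=[8,34,6] → X
    (4,0)@(9, 1): e=[8,22,18] → X
    (5,0)@(11, 1): e=[8,10,30] → X
    (6,0)@(13, 1): e=[8,-2,42] → .
    (3,1)@(7, 3): e=[24,42,-18] → .
    (4,1)@(9, 3): e=[24,30,-6] → .
    (5,1)@(11, 3): e=[24,18,6] → X
    (6,1)@(13, 3): e=[24,6,18] → X
    (7,1)@(15, 3): e=[24,-6,30] → .
    (5,2)@(11, 5): e=[40,26,-18] → .
    (6,2)@(13, 5): e=[40,14,-6] → .
    (7,2)@(15, 5): e=[40,2,6] → X
  covered (6 px):
    . . . X X X . . . . . .
    . . . . . X X . . . . .
    . . . . . . . X . . . .
    . . . . . . . . . . . .
    . . . . . . . . . . . .
    . . . . . . . . . . . .
    . . . . . . . . . . . .
    . . . . . . . . . . . .
T3:
  2·area = 5
  edge (14, 3)→(16, 4): d=(2,1) right/bottom  bias=-1
  edge (16, 4)→(11, 4): d=(-5,0) right/bottom  bias=-1
  edge (11, 4)→(14, 3): d=(3,-1) top-left  bias=+0
  covered (0 px):
    . . . . . . . . . . . .
    . . . . . . . . . . . .
    . . . . . . . . . . . .
    . . . . . . . . . . . .
    . . . . . . . . . . . .
    . . . . . . . . . . . .
    . . . . . . . . . . . .
    . . . . . . . . . . . .
T4:
  2·area = 120
  edge (10, 16)→(0, 12): d=(-10,-4) top-left  bias=+0
  edge (0, 12)→(0, 0): d=(0,-12) top-left  bias=+0
  edge (0, 0)→(10, 16): d=(10,16) right/bottom  bias=-1
    (0,1)@(1, 3): e=[94,12,14] → X
    (1,1)@(3, 3): e=[102,36,-18] → .
    (0,2)@(1, 5): e=[74,12,34] → X
    (1,2)@(3, 5): e=[82,36,2] → X
    (2,2)@(5, 5): e=[90,60,-30] → .
    (0,3)@(1, 7): e=[54,12,54] → X
    (2,3)@(5, 7): e=[70,60,-10] → .
    (0,4)@(1, 9): e=[34,12,74] → X
    (2,4)@(5, 9): e=[50,60,10] → X
    (3,4)@(7, 9): e=[58,84,-22] → .
    (0,5)@(1, 11): e=[14,12,94] → X
    (3,5)@(7, 11): e=[38,84,-2] → .
  covered (15 px):
    . . . . . . . . . . . .
    X . . . . . . . . . . .
    X X . . . . . . . . . .
    X X . . . . . . . . . .
    X X X . . . . . . . . .
    X X X . . . . . . . . .
    . X X X . . . . . . . .
    . . . . X . . . . . . .

Final: [6,18,24]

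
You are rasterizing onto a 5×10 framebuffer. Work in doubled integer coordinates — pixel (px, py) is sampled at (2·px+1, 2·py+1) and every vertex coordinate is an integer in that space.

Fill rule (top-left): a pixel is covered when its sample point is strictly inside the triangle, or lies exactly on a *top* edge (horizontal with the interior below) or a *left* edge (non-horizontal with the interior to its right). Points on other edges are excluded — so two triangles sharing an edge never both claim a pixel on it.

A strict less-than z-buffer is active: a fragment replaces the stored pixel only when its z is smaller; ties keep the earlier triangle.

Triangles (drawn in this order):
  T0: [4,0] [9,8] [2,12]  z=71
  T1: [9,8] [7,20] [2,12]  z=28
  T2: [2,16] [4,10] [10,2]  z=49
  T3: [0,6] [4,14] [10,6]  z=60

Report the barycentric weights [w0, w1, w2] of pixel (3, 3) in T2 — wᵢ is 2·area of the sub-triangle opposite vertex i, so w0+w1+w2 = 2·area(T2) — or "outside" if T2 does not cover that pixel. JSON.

T0:
  2·area = 76
  edge (4, 0)→(9, 8): d=(5,8) right/bottom  bias=-1
  edge (9, 8)→(2, 12): d=(-7,4) right/bottom  bias=-1
  edge (2, 12)→(4, 0): d=(2,-12) top-left  bias=+0
    (2,1)@(5, 3): e=[7,51,18] → █
    (3,1)@(7, 3): e=[-9,43,42] → ·
    (2,2)@(5, 5): e=[17,37,22] → █
    (3,2)@(7, 5): e=[1,29,46] → █
    (4,2)@(9, 5): e=[-15,21,70] → ·
    (1,3)@(3, 7): e=[43,31,2] → █
    (4,3)@(9, 7): e=[-5,7,74] → ·
    (1,4)@(3, 9): e=[53,17,6] → █
    (4,4)@(9, 9): e=[5,-7,78] → ·
    (1,5)@(3, 11): e=[63,3,10] → █
    (2,5)@(5, 11): e=[47,-5,34] → ·
    (3,5)@(7, 11): e=[31,-13,58] → ·
  covered (10 px):
    · · · · ·
    · · █ · ·
    · · █ █ ·
    · █ █ █ ·
    · █ █ █ ·
    · █ · · ·
    · · · · ·
    · · · · ·
    · · · · ·
    · · · · ·
T1:
  2·area = 76
  edge (9, 8)→(7, 20): d=(-2,12) right/bottom  bias=-1
  edge (7, 20)→(2, 12): d=(-5,-8) top-left  bias=+0
  edge (2, 12)→(9, 8): d=(7,-4) top-left  bias=+0
    (2,5)@(5, 11): e=[42,29,5] → █
    (3,5)@(7, 11): e=[18,45,13] → █
    (4,5)@(9, 11): e=[-6,61,21] → ·
    (1,6)@(3, 13): e=[62,3,11] → █
    (4,6)@(9, 13): e=[-10,51,35] → ·
    (1,7)@(3, 15): e=[58,-7,25] → ·
    (2,7)@(5, 15): e=[34,9,33] → █
    (4,7)@(9, 15): e=[-14,41,49] → ·
    (2,8)@(5, 17): e=[30,-1,47] → ·
    (3,8)@(7, 17): e=[6,15,55] → █
    (4,8)@(9, 17): e=[-18,31,63] → ·
    (3,9)@(7, 19): e=[2,5,69] → █
  covered (9 px):
    · · · · ·
    · · · · ·
    · · · · ·
    · · · · ·
    · · · · ·
    · · █ █ ·
    · █ █ █ ·
    · · █ █ ·
    · · · █ ·
    · · · █ ·
T2:
  2·area = 20
  edge (2, 16)→(4, 10): d=(2,-6) top-left  bias=+0
  edge (4, 10)→(10, 2): d=(6,-8) top-left  bias=+0
  edge (10, 2)→(2, 16): d=(-8,14) right/bottom  bias=-1
    (3,0)@(7, 1): e=[0,-30,50] → ·  [on edge]
    (2,3)@(5, 7): e=[0,-10,30] → ·  [on edge]
    (3,3)@(7, 7): e=[12,6,2] → █
    (4,3)@(9, 7): e=[24,22,-26] → ·
    (2,4)@(5, 9): e=[4,2,14] → █
    (3,4)@(7, 9): e=[16,18,-14] → ·
    (2,5)@(5, 11): e=[8,14,-2] → ·
    (1,6)@(3, 13): e=[0,10,10] → █  [on edge]
    (2,6)@(5, 13): e=[12,26,-18] → ·
    (1,7)@(3, 15): e=[4,22,-6] → ·
    (0,9)@(1, 19): e=[0,30,-10] → ·  [on edge]
  covered (3 px):
    · · · · ·
    · · · · ·
    · · · · ·
    · · · █ ·
    · · █ · ·
    · · · · ·
    · █ · · ·
    · · · · ·
    · · · · ·
    · · · · ·
T3:
  2·area = 80  (B↔C swapped to make it positive)
  edge (0, 6)→(10, 6): d=(10,0) top-left  bias=+0
  edge (10, 6)→(4, 14): d=(-6,8) right/bottom  bias=-1
  edge (4, 14)→(0, 6): d=(-4,-8) top-left  bias=+0
    (0,3)@(1, 7): e=[10,66,4] → █
    (1,3)@(3, 7): e=[10,50,20] → █
    (2,3)@(5, 7): e=[10,34,36] → █
    (3,3)@(7, 7): e=[10,18,52] → █
    (4,3)@(9, 7): e=[10,2,68] → █
    (0,4)@(1, 9): e=[30,54,-4] → ·
    (1,4)@(3, 9): e=[30,38,12] → █
    (4,4)@(9, 9): e=[30,-10,60] → ·
    (1,5)@(3, 11): e=[50,26,4] → █
    (3,5)@(7, 11): e=[50,-6,36] → ·
    (1,6)@(3, 13): e=[70,14,-4] → ·
    (2,6)@(5, 13): e=[70,-2,12] → ·
  covered (10 px):
    · · · · ·
    · · · · ·
    · · · · ·
    █ █ █ █ █
    · █ █ █ ·
    · █ █ · ·
    · · · · ·
    · · · · ·
    · · · · ·
    · · · · ·

Final: [6,2,12]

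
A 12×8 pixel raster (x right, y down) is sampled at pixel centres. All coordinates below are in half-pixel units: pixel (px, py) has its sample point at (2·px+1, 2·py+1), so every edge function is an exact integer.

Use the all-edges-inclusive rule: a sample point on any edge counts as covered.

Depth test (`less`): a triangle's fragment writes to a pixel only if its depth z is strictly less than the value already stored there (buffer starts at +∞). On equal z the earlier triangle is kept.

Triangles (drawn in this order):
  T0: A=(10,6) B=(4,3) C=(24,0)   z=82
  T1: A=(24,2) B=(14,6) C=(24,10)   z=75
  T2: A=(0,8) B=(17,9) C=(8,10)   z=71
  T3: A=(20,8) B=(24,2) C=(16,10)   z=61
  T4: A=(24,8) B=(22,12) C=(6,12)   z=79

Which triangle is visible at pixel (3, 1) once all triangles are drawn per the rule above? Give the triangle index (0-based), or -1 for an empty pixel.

T0:
  2·area = 78
  edge (10, 6)→(4, 3): d=(-6,-3) inclusive
  edge (4, 3)→(24, 0): d=(20,-3) inclusive
  edge (24, 0)→(10, 6): d=(-14,6) inclusive
    (9,0)@(19, 1): e=[57,5,16] → #
    (10,0)@(21, 1): e=[63,11,4] → #
    (11,0)@(23, 1): e=[69,17,-8] → ·
    (2,1)@(5, 3): e=[3,3,72] → #
    (3,1)@(7, 3): e=[9,9,60] → #
    (4,1)@(9, 3): e=[15,15,48] → #
    (5,1)@(11, 3): e=[21,21,36] → #
    (6,1)@(13, 3): e=[27,27,24] → #
    (7,1)@(15, 3): e=[33,33,12] → #
    (8,1)@(17, 3): e=[39,39,0] → #  [on edge]
    (9,1)@(19, 3): e=[45,45,-12] → ·
    (10,1)@(21, 3): e=[51,51,-24] → ·
    (1,4)@(3, 9): e=[-39,117,0] → ·  [on edge]
  covered (11 px):
    · · · · · · · · · # # ·
    · · # # # # # # # · · ·
    · · · · # # · · · · · ·
    · · · · · · · · · · · ·
    · · · · · · · · · · · ·
    · · · · · · · · · · · ·
    · · · · · · · · · · · ·
    · · · · · · · · · · · ·
T1:
  2·area = 80  (B↔C swapped to make it positive)
  edge (24, 2)→(24, 10): d=(0,8) inclusive
  edge (24, 10)→(14, 6): d=(-10,-4) inclusive
  edge (14, 6)→(24, 2): d=(10,-4) inclusive
    (11,1)@(23, 3): e=[8,66,6] → #
    (8,2)@(17, 5): e=[56,22,2] → #
    (9,2)@(19, 5): e=[40,30,10] → #
    (10,2)@(21, 5): e=[24,38,18] → #
    (8,3)@(17, 7): e=[56,2,22] → #
    (8,4)@(17, 9): e=[56,-18,42] → ·
    (9,4)@(19, 9): e=[40,-10,50] → ·
    (10,4)@(21, 9): e=[24,-2,58] → ·
    (11,4)@(23, 9): e=[8,6,66] → #
    (11,5)@(23, 11): e=[8,-14,86] → ·
  covered (10 px):
    · · · · · · · · · · · ·
    · · · · · · · · · · · #
    · · · · · · · · # # # #
    · · · · · · · · # # # #
    · · · · · · · · · · · #
    · · · · · · · · · · · ·
    · · · · · · · · · · · ·
    · · · · · · · · · · · ·
T2:
  2·area = 26
  edge (0, 8)→(17, 9): d=(17,1) inclusive
  edge (17, 9)→(8, 10): d=(-9,1) inclusive
  edge (8, 10)→(0, 8): d=(-8,-2) inclusive
    (2,4)@(5, 9): e=[12,12,2] → #
    (3,4)@(7, 9): e=[10,10,6] → #
    (4,4)@(9, 9): e=[8,8,10] → #
    (5,4)@(11, 9): e=[6,6,14] → #
    (6,4)@(13, 9): e=[4,4,18] → #
    (7,4)@(15, 9): e=[2,2,22] → #
    (8,4)@(17, 9): e=[0,0,26] → #  [on edge]
    (9,4)@(19, 9): e=[-2,-2,30] → ·
    (2,5)@(5, 11): e=[46,-6,-14] → ·
    (3,5)@(7, 11): e=[44,-8,-10] → ·
    (4,5)@(9, 11): e=[42,-10,-6] → ·
    (5,5)@(11, 11): e=[40,-12,-2] → ·
  covered (7 px):
    · · · · · · · · · · · ·
    · · · · · · · · · · · ·
    · · · · · · · · · · · ·
    · · · · · · · · · · · ·
    · · # # # # # # # · · ·
    · · · · · · · · · · · ·
    · · · · · · · · · · · ·
    · · · · · · · · · · · ·
T3:
  2·area = 16  (B↔C swapped to make it positive)
  edge (20, 8)→(16, 10): d=(-4,2) inclusive
  edge (16, 10)→(24, 2): d=(8,-8) inclusive
  edge (24, 2)→(20, 8): d=(-4,6) inclusive
    (11,1)@(23, 3): e=[14,0,2] → #  [on edge]
    (10,2)@(21, 5): e=[10,0,6] → #  [on edge]
    (11,2)@(23, 5): e=[6,16,-6] → ·
    (9,3)@(19, 7): e=[6,0,10] → #  [on edge]
    (10,3)@(21, 7): e=[2,16,-2] → ·
    (8,4)@(17, 9): e=[2,0,14] → #  [on edge]
    (9,4)@(19, 9): e=[-2,16,2] → ·
    (7,5)@(15, 11): e=[-2,0,18] → ·  [on edge]
    (8,5)@(17, 11): e=[-6,16,6] → ·
    (6,6)@(13, 13): e=[-6,0,22] → ·  [on edge]
    (5,7)@(11, 15): e=[-10,0,26] → ·  [on edge]
  covered (4 px):
    · · · · · · · · · · · ·
    · · · · · · · · · · · #
    · · · · · · · · · · # ·
    · · · · · · · · · # · ·
    · · · · · · · · # · · ·
    · · · · · · · · · · · ·
    · · · · · · · · · · · ·
    · · · · · · · · · · · ·
T4:
  2·area = 64
  edge (24, 8)→(22, 12): d=(-2,4) inclusive
  edge (22, 12)→(6, 12): d=(-16,0) inclusive
  edge (6, 12)→(24, 8): d=(18,-4) inclusive
    (10,4)@(21, 9): e=[10,48,6] → #
    (11,4)@(23, 9): e=[2,48,14] → #
    (5,5)@(11, 11): e=[46,16,2] → #
    (6,5)@(13, 11): e=[38,16,10] → #
    (7,5)@(15, 11): e=[30,16,18] → #
    (8,5)@(17, 11): e=[22,16,26] → #
    (9,5)@(19, 11): e=[14,16,34] → #
    (11,5)@(23, 11): e=[-2,16,50] → ·
    (5,6)@(11, 13): e=[42,-16,38] → ·
    (6,6)@(13, 13): e=[34,-16,46] → ·
    (7,6)@(15, 13): e=[26,-16,54] → ·
    (8,6)@(17, 13): e=[18,-16,62] → ·
  covered (8 px):
    · · · · · · · · · · · ·
    · · · · · · · · · · · ·
    · · · · · · · · · · · ·
    · · · · · · · · · · · ·
    · · · · · · · · · · # #
    · · · · · # # # # # # ·
    · · · · · · · · · · · ·
    · · · · · · · · · · · ·

Z-buffer (winner per pixel, '.' = empty):
  . . . . . . . . . 0 0 .
  . . 0 0 0 0 0 0 0 . . 3
  . . . . 0 0 . . 1 1 3 1
  . . . . . . . . 1 3 1 1
  . . 2 2 2 2 2 2 3 . 4 1
  . . . . . 4 4 4 4 4 4 .
  . . . . . . . . . . . .
  . . . . . . . . . . . .

Final: 0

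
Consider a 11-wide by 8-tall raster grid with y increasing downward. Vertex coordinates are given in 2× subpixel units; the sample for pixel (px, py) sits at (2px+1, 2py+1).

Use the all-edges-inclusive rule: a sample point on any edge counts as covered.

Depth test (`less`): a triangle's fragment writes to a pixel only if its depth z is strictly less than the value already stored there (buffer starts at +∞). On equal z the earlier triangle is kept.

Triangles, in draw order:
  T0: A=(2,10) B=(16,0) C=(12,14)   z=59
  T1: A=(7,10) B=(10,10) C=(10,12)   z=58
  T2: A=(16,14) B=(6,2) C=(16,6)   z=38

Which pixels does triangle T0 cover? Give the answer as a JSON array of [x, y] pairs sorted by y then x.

T0:
  2·area = 156
  edge (2, 10)→(16, 0): d=(14,-10) inclusive
  edge (16, 0)→(12, 14): d=(-4,14) inclusive
  edge (12, 14)→(2, 10): d=(-10,-4) inclusive
    (7,0)@(15, 1): e=[4,10,142] → #
    (8,0)@(17, 1): e=[24,-18,150] → ·
    (6,1)@(13, 3): e=[12,30,114] → #
    (8,1)@(17, 3): e=[52,-26,130] → ·
    (4,2)@(9, 5): e=[0,78,78] → #  [on edge]
    (5,2)@(11, 5): e=[20,50,86] → #
    (7,2)@(15, 5): e=[60,-6,102] → ·
    (3,3)@(7, 7): e=[8,98,50] → #
    (7,3)@(15, 7): e=[88,-14,82] → ·
    (2,4)@(5, 9): e=[16,118,22] → #
    (7,4)@(15, 9): e=[116,-22,62] → ·
    (2,5)@(5, 11): e=[44,110,2] → #
  covered (20 px):
    · · · · · · · # · · ·
    · · · · · · # # · · ·
    · · · · # # # · · · ·
    · · · # # # # · · · ·
    · · # # # # # · · · ·
    · · # # # # · · · · ·
    · · · · · # · · · · ·
    · · · · · · · · · · ·
T1:
  2·area = 6
  edge (7, 10)→(10, 10): d=(3,0) inclusive
  edge (10, 10)→(10, 12): d=(0,2) inclusive
  edge (10, 12)→(7, 10): d=(-3,-2) inclusive
    (4,5)@(9, 11): e=[3,2,1] → #
    (5,5)@(11, 11): e=[3,-2,5] → ·
    (4,6)@(9, 13): e=[9,2,-5] → ·
  covered (1 px):
    · · · · · · · · · · ·
    · · · · · · · · · · ·
    · · · · · · · · · · ·
    · · · · · · · · · · ·
    · · · · · · · · · · ·
    · · · · # · · · · · ·
    · · · · · · · · · · ·
    · · · · · · · · · · ·
T2:
  2·area = 80
  edge (16, 14)→(6, 2): d=(-10,-12) inclusive
  edge (6, 2)→(16, 6): d=(10,4) inclusive
  edge (16, 6)→(16, 14): d=(0,8) inclusive
    (3,1)@(7, 3): e=[2,6,72] → #
    (4,1)@(9, 3): e=[26,-2,56] → ·
    (3,2)@(7, 5): e=[-18,26,72] → ·
    (4,2)@(9, 5): e=[6,18,56] → #
    (5,2)@(11, 5): e=[30,10,40] → #
    (6,2)@(13, 5): e=[54,2,24] → #
    (7,2)@(15, 5): e=[78,-6,8] → ·
    (4,3)@(9, 7): e=[-14,38,56] → ·
    (5,3)@(11, 7): e=[10,30,40] → #
    (7,3)@(15, 7): e=[58,14,8] → #
    (8,3)@(17, 7): e=[82,6,-8] → ·
    (5,4)@(11, 9): e=[-10,50,40] → ·
  covered (10 px):
    · · · · · · · · · · ·
    · · · # · · · · · · ·
    · · · · # # # · · · ·
    · · · · · # # # · · ·
    · · · · · · # # · · ·
    · · · · · · · # · · ·
    · · · · · · · · · · ·
    · · · · · · · · · · ·

Final: [[7,0],[6,1],[7,1],[4,2],[5,2],[6,2],[3,3],[4,3],[5,3],[6,3],[2,4],[3,4],[4,4],[5,4],[6,4],[2,5],[3,5],[4,5],[5,5],[5,6]]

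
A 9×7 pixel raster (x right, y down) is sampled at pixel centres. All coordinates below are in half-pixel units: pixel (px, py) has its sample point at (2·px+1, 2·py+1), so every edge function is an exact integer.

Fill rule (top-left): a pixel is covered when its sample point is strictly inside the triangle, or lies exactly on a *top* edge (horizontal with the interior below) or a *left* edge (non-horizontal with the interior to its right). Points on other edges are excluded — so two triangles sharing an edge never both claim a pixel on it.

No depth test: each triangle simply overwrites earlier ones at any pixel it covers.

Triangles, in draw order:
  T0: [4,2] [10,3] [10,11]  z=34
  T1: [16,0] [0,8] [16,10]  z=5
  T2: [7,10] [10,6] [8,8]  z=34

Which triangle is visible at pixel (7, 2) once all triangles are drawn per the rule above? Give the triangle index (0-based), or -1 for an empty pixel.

T0:
  2·area = 48
  edge (4, 2)→(10, 3): d=(6,1) right/bottom  bias=-1
  edge (10, 3)→(10, 11): d=(0,8) right/bottom  bias=-1
  edge (10, 11)→(4, 2): d=(-6,-9) top-left  bias=+0
    (2,1)@(5, 3): e=[5,40,3] → █
    (3,1)@(7, 3): e=[3,24,21] → █
    (4,1)@(9, 3): e=[1,8,39] → █
    (5,1)@(11, 3): e=[-1,-8,57] → ·
    (2,2)@(5, 5): e=[17,40,-9] → ·
    (3,2)@(7, 5): e=[15,24,9] → █
    (5,2)@(11, 5): e=[11,-8,45] → ·
    (3,3)@(7, 7): e=[27,24,-3] → ·
    (4,3)@(9, 7): e=[25,8,15] → █
    (5,3)@(11, 7): e=[23,-8,33] → ·
    (4,4)@(9, 9): e=[37,8,3] → █
    (5,4)@(11, 9): e=[35,-8,21] → ·
  covered (7 px):
    · · · · · · · · ·
    · · █ █ █ · · · ·
    · · · █ █ · · · ·
    · · · · █ · · · ·
    · · · · █ · · · ·
    · · · · · · · · ·
    · · · · · · · · ·
T1:
  2·area = 160  (B↔C swapped to make it positive)
  edge (16, 0)→(16, 10): d=(0,10) right/bottom  bias=-1
  edge (16, 10)→(0, 8): d=(-16,-2) top-left  bias=+0
  edge (0, 8)→(16, 0): d=(16,-8) top-left  bias=+0
    (7,0)@(15, 1): e=[10,142,8] → █
    (8,0)@(17, 1): e=[-10,146,24] → ·
    (5,1)@(11, 3): e=[50,102,8] → █
    (6,1)@(13, 3): e=[30,106,24] → █
    (8,1)@(17, 3): e=[-10,114,56] → ·
    (3,2)@(7, 5): e=[90,62,8] → █
    (4,2)@(9, 5): e=[70,66,24] → █
    (8,2)@(17, 5): e=[-10,82,88] → ·
    (1,3)@(3, 7): e=[130,22,8] → █
    (2,3)@(5, 7): e=[110,26,24] → █
    (8,3)@(17, 7): e=[-10,50,120] → ·
    (1,4)@(3, 9): e=[130,-10,40] → ·
  covered (20 px):
    · · · · · · · █ ·
    · · · · · █ █ █ ·
    · · · █ █ █ █ █ ·
    · █ █ █ █ █ █ █ ·
    · · · · █ █ █ █ ·
    · · · · · · · · ·
    · · · · · · · · ·
T2:
  2·area = 2  (B↔C swapped to make it positive)
  edge (7, 10)→(8, 8): d=(1,-2) top-left  bias=+0
  edge (8, 8)→(10, 6): d=(2,-2) top-left  bias=+0
  edge (10, 6)→(7, 10): d=(-3,4) right/bottom  bias=-1
    (7,0)@(15, 1): e=[7,0,-5] → ·  [on edge]
    (6,1)@(13, 3): e=[5,0,-3] → ·  [on edge]
    (5,2)@(11, 5): e=[3,0,-1] → ·  [on edge]
    (4,3)@(9, 7): e=[1,0,1] → █  [on edge]
    (5,3)@(11, 7): e=[5,4,-7] → ·
    (3,4)@(7, 9): e=[-1,0,3] → ·  [on edge]
    (4,4)@(9, 9): e=[3,4,-5] → ·
    (2,5)@(5, 11): e=[-3,0,5] → ·  [on edge]
    (1,6)@(3, 13): e=[-5,0,7] → ·  [on edge]
  covered (1 px):
    · · · · · · · · ·
    · · · · · · · · ·
    · · · · · · · · ·
    · · · · █ · · · ·
    · · · · · · · · ·
    · · · · · · · · ·
    · · · · · · · · ·

Z-buffer (winner per pixel, '.' = empty):
  . . . . . . . 1 .
  . . 0 0 0 1 1 1 .
  . . . 1 1 1 1 1 .
  . 1 1 1 2 1 1 1 .
  . . . . 1 1 1 1 .
  . . . . . . . . .
  . . . . . . . . .

Result: 1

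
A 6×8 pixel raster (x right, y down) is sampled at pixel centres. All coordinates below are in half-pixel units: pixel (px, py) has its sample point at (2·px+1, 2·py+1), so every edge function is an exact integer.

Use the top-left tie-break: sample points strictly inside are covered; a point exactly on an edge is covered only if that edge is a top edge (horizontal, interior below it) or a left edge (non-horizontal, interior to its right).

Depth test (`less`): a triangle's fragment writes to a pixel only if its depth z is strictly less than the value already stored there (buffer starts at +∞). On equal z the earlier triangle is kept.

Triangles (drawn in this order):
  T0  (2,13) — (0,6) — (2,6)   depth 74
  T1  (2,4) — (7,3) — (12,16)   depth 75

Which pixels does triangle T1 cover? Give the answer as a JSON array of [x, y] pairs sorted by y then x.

T0:
  2·area = 14
  edge (2, 13)→(0, 6): d=(-2,-7) top-left  bias=+0
  edge (0, 6)→(2, 6): d=(2,0) top-left  bias=+0
  edge (2, 6)→(2, 13): d=(0,7) right/bottom  bias=-1
    (0,3)@(1, 7): e=[5,2,7] → #
    (1,3)@(3, 7): e=[19,2,-7] → ·
    (0,4)@(1, 9): e=[1,6,7] → #
    (1,4)@(3, 9): e=[15,6,-7] → ·
    (0,5)@(1, 11): e=[-3,10,7] → ·
  covered (2 px):
    · · · · · ·
    · · · · · ·
    · · · · · ·
    # · · · · ·
    # · · · · ·
    · · · · · ·
    · · · · · ·
    · · · · · ·
T1:
  2·area = 70
  edge (2, 4)→(7, 3): d=(5,-1) top-left  bias=+0
  edge (7, 3)→(12, 16): d=(5,13) right/bottom  bias=-1
  edge (12, 16)→(2, 4): d=(-10,-12) top-left  bias=+0
    (3,1)@(7, 3): e=[0,0,70] → ·  [on edge]
    (1,2)@(3, 5): e=[6,62,2] → #
    (2,2)@(5, 5): e=[8,36,26] → #
    (3,2)@(7, 5): e=[10,10,50] → #
    (4,2)@(9, 5): e=[12,-16,74] → ·
    (1,3)@(3, 7): e=[16,72,-18] → ·
    (2,3)@(5, 7): e=[18,46,6] → #
    (4,3)@(9, 7): e=[22,-6,54] → ·
    (2,4)@(5, 9): e=[28,56,-14] → ·
    (3,4)@(7, 9): e=[30,30,10] → #
    (4,4)@(9, 9): e=[32,4,34] → #
    (5,4)@(11, 9): e=[34,-22,58] → ·
  covered (8 px):
    · · · · · ·
    · · · · · ·
    · # # # · ·
    · · # # · ·
    · · · # # ·
    · · · · # ·
    · · · · · ·
    · · · · · ·

Final: [[1,2],[2,2],[3,2],[2,3],[3,3],[3,4],[4,4],[4,5]]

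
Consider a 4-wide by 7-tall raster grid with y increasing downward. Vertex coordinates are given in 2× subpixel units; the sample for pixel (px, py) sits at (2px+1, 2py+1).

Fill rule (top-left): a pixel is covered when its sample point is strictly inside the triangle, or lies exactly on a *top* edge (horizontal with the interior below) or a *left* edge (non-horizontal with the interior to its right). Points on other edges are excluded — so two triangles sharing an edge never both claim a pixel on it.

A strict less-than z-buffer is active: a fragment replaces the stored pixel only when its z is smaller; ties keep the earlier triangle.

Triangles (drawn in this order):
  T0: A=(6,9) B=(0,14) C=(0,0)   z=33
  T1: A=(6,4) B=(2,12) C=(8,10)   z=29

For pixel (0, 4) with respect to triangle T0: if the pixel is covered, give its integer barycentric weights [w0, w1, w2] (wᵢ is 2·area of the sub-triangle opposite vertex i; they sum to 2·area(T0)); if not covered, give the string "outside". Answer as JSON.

T0:
  2·area = 84
  edge (6, 9)→(0, 14): d=(-6,5) right/bottom  bias=-1
  edge (0, 14)→(0, 0): d=(0,-14) top-left  bias=+0
  edge (0, 0)→(6, 9): d=(6,9) right/bottom  bias=-1
    (0,1)@(1, 3): e=[61,14,9] → X
    (1,1)@(3, 3): e=[51,42,-9] → .
    (0,2)@(1, 5): e=[49,14,21] → X
    (1,2)@(3, 5): e=[39,42,3] → X
    (2,2)@(5, 5): e=[29,70,-15] → .
    (0,3)@(1, 7): e=[37,14,33] → X
    (2,3)@(5, 7): e=[17,70,-3] → .
    (0,4)@(1, 9): e=[25,14,45] → X
    (2,4)@(5, 9): e=[5,70,9] → X
    (3,4)@(7, 9): e=[-5,98,-9] → .
    (0,5)@(1, 11): e=[13,14,57] → X
    (2,5)@(5, 11): e=[-7,70,21] → .
  covered (11 px):
    . . . .
    X . . .
    X X . .
    X X . .
    X X X .
    X X . .
    X . . .
T1:
  2·area = 40  (B↔C swapped to make it positive)
  edge (6, 4)→(8, 10): d=(2,6) right/bottom  bias=-1
  edge (8, 10)→(2, 12): d=(-6,2) right/bottom  bias=-1
  edge (2, 12)→(6, 4): d=(4,-8) top-left  bias=+0
    (2,0)@(5, 1): e=[0,60,-20] → .  [on edge]
    (2,3)@(5, 7): e=[12,24,4] → X
    (3,3)@(7, 7): e=[0,20,20] → .  [on edge]
    (2,4)@(5, 9): e=[16,12,12] → X
    (3,4)@(7, 9): e=[4,8,28] → X
    (1,5)@(3, 11): e=[32,4,4] → X
    (2,5)@(5, 11): e=[20,0,20] → .  [on edge]
    (3,5)@(7, 11): e=[8,-4,36] → .
    (1,6)@(3, 13): e=[36,-8,12] → .
  covered (4 px):
    . . . .
    . . . .
    . . . .
    . . X .
    . . X X
    . X . .
    . . . .

Answer: [14,45,25]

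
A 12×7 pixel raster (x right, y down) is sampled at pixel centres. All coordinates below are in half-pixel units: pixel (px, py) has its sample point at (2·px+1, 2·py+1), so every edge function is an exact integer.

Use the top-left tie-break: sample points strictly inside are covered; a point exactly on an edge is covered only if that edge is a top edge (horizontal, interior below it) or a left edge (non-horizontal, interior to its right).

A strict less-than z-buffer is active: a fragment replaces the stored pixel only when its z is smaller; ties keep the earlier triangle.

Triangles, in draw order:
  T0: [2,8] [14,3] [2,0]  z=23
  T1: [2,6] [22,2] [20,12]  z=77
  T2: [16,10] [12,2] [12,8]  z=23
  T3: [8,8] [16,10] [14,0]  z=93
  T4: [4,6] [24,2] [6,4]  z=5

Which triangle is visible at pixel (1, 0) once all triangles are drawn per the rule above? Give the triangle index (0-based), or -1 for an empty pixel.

T0:
  2·area = 96  (B↔C swapped to make it positive)
  edge (2, 8)→(2, 0): d=(0,-8) top-left  bias=+0
  edge (2, 0)→(14, 3): d=(12,3) right/bottom  bias=-1
  edge (14, 3)→(2, 8): d=(-12,5) right/bottom  bias=-1
    (1,0)@(3, 1): e=[8,9,79] → #
    (2,0)@(5, 1): e=[24,3,69] → #
    (3,0)@(7, 1): e=[40,-3,59] → ·
    (1,1)@(3, 3): e=[8,33,55] → #
    (3,1)@(7, 3): e=[40,21,35] → #
    (4,1)@(9, 3): e=[56,15,25] → #
    (5,1)@(11, 3): e=[72,9,15] → #
    (6,1)@(13, 3): e=[88,3,5] → #
    (7,1)@(15, 3): e=[104,-3,-5] → ·
    (1,2)@(3, 5): e=[8,57,31] → #
    (5,2)@(11, 5): e=[72,33,-9] → ·
    (6,2)@(13, 5): e=[88,27,-19] → ·
  covered (13 px):
    · # # · · · · · · · · ·
    · # # # # # # · · · · ·
    · # # # # · · · · · · ·
    · # · · · · · · · · · ·
    · · · · · · · · · · · ·
    · · · · · · · · · · · ·
    · · · · · · · · · · · ·
T1:
  2·area = 192
  edge (2, 6)→(22, 2): d=(20,-4) top-left  bias=+0
  edge (22, 2)→(20, 12): d=(-2,10) right/bottom  bias=-1
  edge (20, 12)→(2, 6): d=(-18,-6) top-left  bias=+0
    (8,1)@(17, 3): e=[0,48,144] → #  [on edge]
    (9,1)@(19, 3): e=[8,28,156] → #
    (10,1)@(21, 3): e=[16,8,168] → #
    (11,1)@(23, 3): e=[24,-12,180] → ·
    (3,2)@(7, 5): e=[0,144,48] → #  [on edge]
    (4,2)@(9, 5): e=[8,124,60] → #
    (5,2)@(11, 5): e=[16,104,72] → #
    (6,2)@(13, 5): e=[24,84,84] → #
    (7,2)@(15, 5): e=[32,64,96] → #
    (11,2)@(23, 5): e=[64,-16,144] → ·
    (2,3)@(5, 7): e=[32,160,0] → #  [on edge]
    (10,3)@(21, 7): e=[96,0,96] → ·  [on edge]
    (5,4)@(11, 9): e=[96,96,0] → #  [on edge]
    (8,5)@(17, 11): e=[160,32,0] → #  [on edge]
    (11,6)@(23, 13): e=[224,-32,0] → ·  [on edge]
  covered (26 px):
    · · · · · · · · · · · ·
    · · · · · · · · # # # ·
    · · · # # # # # # # # ·
    · · # # # # # # # # · ·
    · · · · · # # # # # · ·
    · · · · · · · · # # · ·
    · · · · · · · · · · · ·
T2:
  2·area = 24  (B↔C swapped to make it positive)
  edge (16, 10)→(12, 8): d=(-4,-2) top-left  bias=+0
  edge (12, 8)→(12, 2): d=(0,-6) top-left  bias=+0
  edge (12, 2)→(16, 10): d=(4,8) right/bottom  bias=-1
    (6,2)@(13, 5): e=[14,6,4] → #
    (7,2)@(15, 5): e=[18,18,-12] → ·
    (6,3)@(13, 7): e=[6,6,12] → #
    (7,3)@(15, 7): e=[10,18,-4] → ·
    (6,4)@(13, 9): e=[-2,6,20] → ·
    (7,4)@(15, 9): e=[2,18,4] → #
    (8,4)@(17, 9): e=[6,30,-12] → ·
    (7,5)@(15, 11): e=[-6,18,12] → ·
  covered (3 px):
    · · · · · · · · · · · ·
    · · · · · · · · · · · ·
    · · · · · · # · · · · ·
    · · · · · · # · · · · ·
    · · · · · · · # · · · ·
    · · · · · · · · · · · ·
    · · · · · · · · · · · ·
T3:
  2·area = 76  (B↔C swapped to make it positive)
  edge (8, 8)→(14, 0): d=(6,-8) top-left  bias=+0
  edge (14, 0)→(16, 10): d=(2,10) right/bottom  bias=-1
  edge (16, 10)→(8, 8): d=(-8,-2) top-left  bias=+0
    (6,1)@(13, 3): e=[10,16,50] → #
    (7,1)@(15, 3): e=[26,-4,54] → ·
    (5,2)@(11, 5): e=[6,40,30] → #
    (7,2)@(15, 5): e=[38,0,38] → ·  [on edge]
    (4,3)@(9, 7): e=[2,64,10] → #
    (7,3)@(15, 7): e=[50,4,22] → #
    (8,3)@(17, 7): e=[66,-16,26] → ·
    (4,4)@(9, 9): e=[14,68,-6] → ·
    (5,4)@(11, 9): e=[30,48,-2] → ·
    (6,4)@(13, 9): e=[46,28,2] → #
    (8,4)@(17, 9): e=[78,-12,10] → ·
    (6,5)@(13, 11): e=[58,32,-14] → ·
  covered (9 px):
    · · · · · · · · · · · ·
    · · · · · · # · · · · ·
    · · · · · # # · · · · ·
    · · · · # # # # · · · ·
    · · · · · · # # · · · ·
    · · · · · · · · · · · ·
    · · · · · · · · · · · ·
T4:
  2·area = 32  (B↔C swapped to make it positive)
  edge (4, 6)→(6, 4): d=(2,-2) top-left  bias=+0
  edge (6, 4)→(24, 2): d=(18,-2) top-left  bias=+0
  edge (24, 2)→(4, 6): d=(-20,4) right/bottom  bias=-1
    (4,0)@(9, 1): e=[0,-48,80] → ·  [on edge]
    (3,1)@(7, 3): e=[0,-16,48] → ·  [on edge]
    (7,1)@(15, 3): e=[16,0,16] → #  [on edge]
    (8,1)@(17, 3): e=[20,4,8] → #
    (9,1)@(19, 3): e=[24,8,0] → ·  [on edge]
    (2,2)@(5, 5): e=[0,16,16] → #  [on edge]
    (3,2)@(7, 5): e=[4,20,8] → #
    (4,2)@(9, 5): e=[8,24,0] → ·  [on edge]
    (7,2)@(15, 5): e=[20,36,-24] → ·
    (8,2)@(17, 5): e=[24,40,-32] → ·
    (1,3)@(3, 7): e=[0,48,-16] → ·  [on edge]
    (2,3)@(5, 7): e=[4,52,-24] → ·
    (0,4)@(1, 9): e=[0,80,-48] → ·  [on edge]
  covered (4 px):
    · · · · · · · · · · · ·
    · · · · · · · # # · · ·
    · · # # · · · · · · · ·
    · · · · · · · · · · · ·
    · · · · · · · · · · · ·
    · · · · · · · · · · · ·
    · · · · · · · · · · · ·

Z-buffer (winner per pixel, '.' = empty):
  . 0 0 . . . . . . . . .
  . 0 0 0 0 0 0 4 4 1 1 .
  . 0 4 4 0 1 2 1 1 1 1 .
  . 0 1 1 1 1 2 1 1 1 . .
  . . . . . 1 1 2 1 1 . .
  . . . . . . . . 1 1 . .
  . . . . . . . . . . . .

Result: 0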